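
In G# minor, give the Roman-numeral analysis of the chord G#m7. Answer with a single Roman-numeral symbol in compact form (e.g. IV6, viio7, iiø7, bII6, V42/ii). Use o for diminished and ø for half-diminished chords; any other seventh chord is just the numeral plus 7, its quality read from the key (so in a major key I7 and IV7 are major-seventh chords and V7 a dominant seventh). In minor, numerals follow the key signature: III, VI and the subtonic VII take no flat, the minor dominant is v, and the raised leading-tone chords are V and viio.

The pitches G#-B-D#-F# form a minor seventh chord rooted on G#.
G# is scale degree 1 in G# minor, and a minor seventh chord on that degree is written i7.

i7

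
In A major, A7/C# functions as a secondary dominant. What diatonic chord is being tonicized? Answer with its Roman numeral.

The chord is a dominant seventh chord on A.
A dominant resolves down a perfect fifth: A → D. In A major, D is scale degree 4, i.e. IV.

IV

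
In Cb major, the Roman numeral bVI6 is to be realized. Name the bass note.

Cb

bVI in Cb major has root Abb; the chord is Abb-Cb-Ebb.
The figure 6 means first inversion — the third is in the bass.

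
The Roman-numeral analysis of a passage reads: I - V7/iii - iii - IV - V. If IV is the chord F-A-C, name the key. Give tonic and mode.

The chord F is a major triad rooted on F; its label is IV.
Counting down 3 scale steps from F places the tonic on C; a major triad on degree 4 is diatonic only in major.

C major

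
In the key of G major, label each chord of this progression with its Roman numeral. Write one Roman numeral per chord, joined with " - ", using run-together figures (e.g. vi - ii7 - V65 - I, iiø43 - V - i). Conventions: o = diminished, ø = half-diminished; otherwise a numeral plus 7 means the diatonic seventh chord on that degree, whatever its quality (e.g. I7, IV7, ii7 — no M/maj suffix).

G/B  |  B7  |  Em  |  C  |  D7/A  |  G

I6 - V7/vi - vi - IV - V43 - I

G/B: major triad on G = scale degree 1 → I6.
B7: chromatic; B is V of vi, so V7/vi.
Em has root E, degree 6 in G major, so vi.
C: root C is the subdominant; major triad there is IV.
D7/A: root D is the dominant; dominant seventh chord there is V43.
G has root G, degree 1 in G major, so I.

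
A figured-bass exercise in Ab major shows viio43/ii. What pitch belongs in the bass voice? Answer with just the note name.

The applied chord viio43/ii is rooted on A: A-C-Eb-Gb.
The figure 43 means second inversion — the fifth is in the bass.

Eb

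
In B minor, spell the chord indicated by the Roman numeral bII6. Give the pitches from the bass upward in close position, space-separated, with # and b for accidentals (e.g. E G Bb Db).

Scale degree 2 in B minor is C#; lowering it a half step gives C. bII6 is the Neapolitan sixth — a major triad on the lowered second degree, here in its customary first inversion.
So the chord is C-E-G.
With the 6 figure the chord is in first inversion; from the bass E upward in close position it reads E-G-C.

E G C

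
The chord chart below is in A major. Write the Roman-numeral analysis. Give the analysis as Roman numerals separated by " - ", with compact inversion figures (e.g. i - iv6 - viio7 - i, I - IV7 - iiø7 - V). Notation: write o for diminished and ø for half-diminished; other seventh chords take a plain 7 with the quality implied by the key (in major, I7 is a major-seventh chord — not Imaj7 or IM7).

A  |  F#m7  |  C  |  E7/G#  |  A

A: major triad on A = scale degree 1 → I.
F#m7: minor seventh chord on F# = scale degree 6 → vi7.
C: major triad on C — chromatic; bIII (borrowed from the parallel minor).
E7/G#: root E is the dominant; dominant seventh chord there is V65.
A has root A, degree 1 in A major, so I.

I - vi7 - bIII - V65 - I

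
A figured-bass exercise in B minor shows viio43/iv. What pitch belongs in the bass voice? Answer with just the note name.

A

The applied chord viio43/iv is rooted on D#: D#-F#-A-C.
The figure 43 means second inversion — the fifth is in the bass.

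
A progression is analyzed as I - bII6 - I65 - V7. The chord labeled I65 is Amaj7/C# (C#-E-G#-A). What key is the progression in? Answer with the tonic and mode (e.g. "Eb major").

A major

The chord Amaj7/C# is a major seventh chord rooted on A; its label is I65.
If A is scale degree 1 and the mode makes that degree carry a major seventh chord, the tonic is A and the mode is major.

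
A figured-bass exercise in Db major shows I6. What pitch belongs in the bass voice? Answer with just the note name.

F

I in Db major has root Db; the chord is Db-F-Ab.
The figure 6 means first inversion — the third is in the bass.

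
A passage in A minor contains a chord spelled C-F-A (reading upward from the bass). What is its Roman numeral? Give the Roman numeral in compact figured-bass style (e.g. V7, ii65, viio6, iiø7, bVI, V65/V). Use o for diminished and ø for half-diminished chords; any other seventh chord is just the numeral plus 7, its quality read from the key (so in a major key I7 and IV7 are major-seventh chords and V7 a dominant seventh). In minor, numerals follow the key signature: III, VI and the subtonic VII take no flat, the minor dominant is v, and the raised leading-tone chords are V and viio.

The pitches F-A-C form a major triad rooted on F.
F is scale degree 6 in A minor, and a major triad on that degree is written VI.
With C in the bass the chord is in second inversion, so the figured bass is 64.

VI64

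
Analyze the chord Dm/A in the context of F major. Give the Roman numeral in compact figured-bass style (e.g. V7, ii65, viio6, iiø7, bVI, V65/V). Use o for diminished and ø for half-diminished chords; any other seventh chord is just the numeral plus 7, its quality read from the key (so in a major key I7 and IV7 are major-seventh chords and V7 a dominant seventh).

vi64

The pitches D-F-A form a minor triad rooted on D.
In F major, D is the submediant; the diatonic minor triad there is vi.
With A in the bass the chord is in second inversion, so the figured bass is 64.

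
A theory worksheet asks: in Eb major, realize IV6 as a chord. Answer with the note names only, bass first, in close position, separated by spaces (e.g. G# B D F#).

C Eb Ab

The numeral's case and figure indicate a major triad. In Eb major its root, the subdominant, is Ab.
Stacking thirds from Ab gives Ab-C-Eb.
With the 6 figure the chord is in first inversion; from the bass C upward in close position it reads C-Eb-Ab.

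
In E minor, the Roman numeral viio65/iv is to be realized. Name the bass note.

The applied chord viio65/iv is rooted on G#: G#-B-D-F.
The figure 65 means first inversion — the third is in the bass.

B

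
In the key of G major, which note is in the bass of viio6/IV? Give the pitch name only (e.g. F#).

The applied chord viio6/IV is rooted on B: B-D-F.
The figure 6 means first inversion — the third is in the bass.

D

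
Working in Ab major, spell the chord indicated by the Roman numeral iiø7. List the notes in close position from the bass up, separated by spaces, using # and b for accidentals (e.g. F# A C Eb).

iiø7 is the half-diminished supertonic seventh, borrowed from the parallel minor. In Ab major that root is Bb.
So the chord is Bb-Db-Fb-Ab.

Bb Db Fb Ab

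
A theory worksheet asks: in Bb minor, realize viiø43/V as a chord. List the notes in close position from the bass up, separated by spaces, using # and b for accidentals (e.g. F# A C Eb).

Bb D E G

The slash marks an applied leading-tone chord: viio of V. In Bb minor, V is F, so the leading tone to it is E, a half step below.
Building a half-diminished seventh chord on E gives E-G-Bb-D.
The figured bass 43 indicates second inversion, placing the fifth (Bb) in the bass: Bb-D-E-G.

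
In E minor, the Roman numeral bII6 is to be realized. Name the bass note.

A

bII in E minor has root F; the chord is F-A-C.
The figure 6 means first inversion — the third is in the bass.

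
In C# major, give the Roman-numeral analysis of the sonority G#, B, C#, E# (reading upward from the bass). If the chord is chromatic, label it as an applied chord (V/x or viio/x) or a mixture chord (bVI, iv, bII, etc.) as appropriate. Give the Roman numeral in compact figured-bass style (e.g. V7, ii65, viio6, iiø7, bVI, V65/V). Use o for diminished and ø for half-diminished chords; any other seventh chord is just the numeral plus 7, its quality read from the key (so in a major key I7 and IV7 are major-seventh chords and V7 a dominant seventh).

Stacked in thirds the chord is C#-E#-G#-B: a dominant seventh chord on C#.
C# is not a diatonic chord root with this quality in C# major, but it lies a perfect fifth above F# (IV), so the chord functions as an applied dominant of IV.
With G# in the bass the chord is in second inversion, so the figured bass is 43.

V43/IV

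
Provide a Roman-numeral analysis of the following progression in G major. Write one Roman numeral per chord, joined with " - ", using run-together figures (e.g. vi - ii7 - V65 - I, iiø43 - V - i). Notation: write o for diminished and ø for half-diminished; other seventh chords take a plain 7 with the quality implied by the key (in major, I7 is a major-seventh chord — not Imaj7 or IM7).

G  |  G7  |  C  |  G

G has root G, degree 1 in G major, so I.
G7: a dominant seventh chord on G, the applied dominant of IV → V7/IV.
C has root C, degree 4 in G major, so IV.
G: root G is the tonic; major triad there is I.

I - V7/IV - IV - I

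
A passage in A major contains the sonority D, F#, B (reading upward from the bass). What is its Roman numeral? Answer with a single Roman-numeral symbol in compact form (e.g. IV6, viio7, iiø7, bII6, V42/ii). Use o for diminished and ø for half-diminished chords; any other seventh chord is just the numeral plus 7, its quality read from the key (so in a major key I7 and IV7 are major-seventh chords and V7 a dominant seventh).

Stacked in thirds the chord is B-D-F#: a minor triad on B.
In A major, B is the supertonic; the diatonic minor triad there is ii.
With D in the bass the chord is in first inversion, so the figured bass is 6.

ii6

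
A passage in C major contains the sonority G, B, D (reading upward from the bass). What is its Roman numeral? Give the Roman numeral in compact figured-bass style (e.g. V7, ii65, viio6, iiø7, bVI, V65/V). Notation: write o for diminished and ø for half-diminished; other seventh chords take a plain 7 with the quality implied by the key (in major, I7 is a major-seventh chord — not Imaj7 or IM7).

The pitches G-B-D form a major triad rooted on G.
G is scale degree 5 in C major, and a major triad on that degree is written V.

V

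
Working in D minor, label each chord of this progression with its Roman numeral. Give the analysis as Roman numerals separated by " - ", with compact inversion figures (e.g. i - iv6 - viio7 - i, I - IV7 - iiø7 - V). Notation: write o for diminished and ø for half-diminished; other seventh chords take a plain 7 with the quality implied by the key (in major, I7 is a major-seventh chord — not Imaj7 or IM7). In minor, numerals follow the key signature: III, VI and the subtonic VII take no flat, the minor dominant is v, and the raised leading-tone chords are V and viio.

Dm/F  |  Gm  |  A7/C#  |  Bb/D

i6 - iv - V65 - VI6

Dm/F: root D is the tonic; minor triad there is i6.
Gm: minor triad on G = scale degree 4 → iv.
A7/C# has root A, degree 5 in D minor, so V65.
Bb/D has root Bb, degree 6 in D minor, so VI6.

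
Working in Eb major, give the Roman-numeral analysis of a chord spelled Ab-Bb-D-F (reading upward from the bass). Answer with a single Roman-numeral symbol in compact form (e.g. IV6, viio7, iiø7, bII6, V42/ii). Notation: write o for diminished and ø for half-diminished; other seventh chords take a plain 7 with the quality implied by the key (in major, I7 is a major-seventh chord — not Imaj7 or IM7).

Stacked in thirds the chord is Bb-D-F-Ab: a dominant seventh chord on Bb.
Bb is scale degree 5 in Eb major, and a dominant seventh chord on that degree is written V7.
With Ab in the bass the chord is in third inversion, so the figured bass is 42.

V42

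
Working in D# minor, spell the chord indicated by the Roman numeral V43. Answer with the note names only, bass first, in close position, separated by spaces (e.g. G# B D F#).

E# G# A# C##

In D# minor, scale degree 5 is A#. The dominant is major (leading tone raised), so V is a dominant seventh chord.
Stacking thirds from A# gives A#-C##-E#-G#.
With the 43 figure the chord is in second inversion; from the bass E# upward in close position it reads E#-G#-A#-C##.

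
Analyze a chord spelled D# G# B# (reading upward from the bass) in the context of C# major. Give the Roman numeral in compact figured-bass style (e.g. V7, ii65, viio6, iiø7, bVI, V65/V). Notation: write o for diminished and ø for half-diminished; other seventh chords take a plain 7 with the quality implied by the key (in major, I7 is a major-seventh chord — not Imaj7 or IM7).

The pitches G#-B#-D# form a major triad rooted on G#.
G# is scale degree 5 in C# major, and a major triad on that degree is written V.
With D# in the bass the chord is in second inversion, so the figured bass is 64.

V64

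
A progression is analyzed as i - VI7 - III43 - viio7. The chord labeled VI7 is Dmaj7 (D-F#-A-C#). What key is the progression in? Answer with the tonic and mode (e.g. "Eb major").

The anchor chord is a major seventh chord on D, labeled VI7.
If D is scale degree 6 and the mode makes that degree carry a major seventh chord, the tonic is F# and the mode is minor.

F# minor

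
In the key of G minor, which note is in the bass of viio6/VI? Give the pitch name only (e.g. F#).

F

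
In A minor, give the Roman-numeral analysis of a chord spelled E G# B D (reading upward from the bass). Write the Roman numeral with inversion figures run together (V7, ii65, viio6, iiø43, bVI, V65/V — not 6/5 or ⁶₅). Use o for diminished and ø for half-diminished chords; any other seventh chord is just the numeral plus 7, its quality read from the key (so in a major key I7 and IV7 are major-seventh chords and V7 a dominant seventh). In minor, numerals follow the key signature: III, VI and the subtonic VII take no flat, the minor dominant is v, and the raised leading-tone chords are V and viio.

V7

Stacked in thirds the chord is E-G#-B-D: a dominant seventh chord on E.
In A minor, E is the dominant; the diatonic dominant seventh chord there is V7.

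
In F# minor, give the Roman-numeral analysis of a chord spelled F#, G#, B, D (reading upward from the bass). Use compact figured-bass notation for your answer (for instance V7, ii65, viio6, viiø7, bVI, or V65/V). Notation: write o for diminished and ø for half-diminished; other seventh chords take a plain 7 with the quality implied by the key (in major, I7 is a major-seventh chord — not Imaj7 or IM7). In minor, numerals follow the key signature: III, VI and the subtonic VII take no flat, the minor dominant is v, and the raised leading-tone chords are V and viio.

The pitches G#-B-D-F# form a half-diminished seventh chord rooted on G#.
In F# minor, G# is the supertonic; the diatonic half-diminished seventh chord there is iiø7.
With F# in the bass the chord is in third inversion, so the figured bass is 42.

iiø42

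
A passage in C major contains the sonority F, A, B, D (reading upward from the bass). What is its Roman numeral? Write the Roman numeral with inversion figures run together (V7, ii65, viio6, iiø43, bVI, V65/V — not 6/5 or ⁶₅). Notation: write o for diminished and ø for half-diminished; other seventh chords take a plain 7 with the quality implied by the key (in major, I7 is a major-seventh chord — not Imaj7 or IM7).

viiø43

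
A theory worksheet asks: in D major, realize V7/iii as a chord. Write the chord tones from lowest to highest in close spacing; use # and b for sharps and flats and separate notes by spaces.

C# E# G# B

The slash means an applied dominant: we want the dominant of iii. In D major, iii is F# minor, and its dominant is built on C#.
Building a dominant seventh chord on C# gives C#-E#-G#-B.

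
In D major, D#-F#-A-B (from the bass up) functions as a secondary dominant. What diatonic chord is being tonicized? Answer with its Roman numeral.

The chord is a dominant seventh chord on B.
A dominant resolves down a perfect fifth: B → E. In D major, E is scale degree 2, i.e. ii.

ii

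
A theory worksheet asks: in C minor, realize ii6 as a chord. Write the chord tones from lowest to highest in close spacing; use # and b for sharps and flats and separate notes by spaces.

F A D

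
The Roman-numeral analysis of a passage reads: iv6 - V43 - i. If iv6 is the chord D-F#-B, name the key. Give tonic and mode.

F# minor

The anchor chord is a minor triad on B, labeled iv6.
If B is scale degree 4 and the mode makes that degree carry a minor triad, the tonic is F# and the mode is minor.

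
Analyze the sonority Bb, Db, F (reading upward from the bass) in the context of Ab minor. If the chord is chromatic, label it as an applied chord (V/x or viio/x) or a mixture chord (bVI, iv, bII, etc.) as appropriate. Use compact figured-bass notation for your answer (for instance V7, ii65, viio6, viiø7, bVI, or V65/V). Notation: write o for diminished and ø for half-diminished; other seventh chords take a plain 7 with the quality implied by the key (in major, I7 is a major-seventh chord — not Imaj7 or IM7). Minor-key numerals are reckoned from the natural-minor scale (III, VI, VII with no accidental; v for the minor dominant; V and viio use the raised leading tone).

ii

The pitches Bb-Db-F form a minor triad rooted on Bb.
Bb is the second degree of Ab minor. This is the minor supertonic, borrowed from the parallel major (the Dorian ii).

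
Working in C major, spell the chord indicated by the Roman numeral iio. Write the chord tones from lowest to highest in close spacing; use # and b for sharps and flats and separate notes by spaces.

D F Ab

Scale degree 2 in C major is D; here the chord built on it is altered to a diminished triad. iio is the diminished supertonic triad, borrowed from the parallel minor.
So the chord is D-F-Ab, a diminished triad.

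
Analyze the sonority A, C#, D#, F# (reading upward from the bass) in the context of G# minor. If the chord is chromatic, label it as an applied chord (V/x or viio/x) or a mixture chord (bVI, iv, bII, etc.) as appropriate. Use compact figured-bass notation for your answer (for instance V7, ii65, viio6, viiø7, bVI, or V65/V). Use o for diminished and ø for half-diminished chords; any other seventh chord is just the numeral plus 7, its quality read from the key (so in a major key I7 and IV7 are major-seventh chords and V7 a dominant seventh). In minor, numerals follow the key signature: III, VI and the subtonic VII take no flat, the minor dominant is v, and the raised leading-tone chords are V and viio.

viiø43/VI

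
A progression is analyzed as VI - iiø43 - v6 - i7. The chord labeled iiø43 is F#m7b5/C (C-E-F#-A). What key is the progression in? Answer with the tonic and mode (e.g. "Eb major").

E minor

iiø43 is given as C-E-F#-A — a half-diminished seventh chord with root F#.
Counting down one scale step from F# places the tonic on E; a half-diminished seventh chord on degree 2 is diatonic only in minor.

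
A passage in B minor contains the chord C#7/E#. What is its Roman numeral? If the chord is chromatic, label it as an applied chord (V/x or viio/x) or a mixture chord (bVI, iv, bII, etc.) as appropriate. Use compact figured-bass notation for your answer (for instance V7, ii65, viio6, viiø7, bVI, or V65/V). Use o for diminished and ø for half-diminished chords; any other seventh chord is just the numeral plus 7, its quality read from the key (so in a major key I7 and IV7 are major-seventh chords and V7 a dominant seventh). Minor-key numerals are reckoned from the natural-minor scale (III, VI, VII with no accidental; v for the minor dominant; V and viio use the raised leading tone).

V65/V

The pitches C#-E#-G#-B form a dominant seventh chord rooted on C#.
C# is not a diatonic chord root with this quality in B minor, but it lies a perfect fifth above F# (V), so the chord functions as an applied dominant of V.
With E# in the bass the chord is in first inversion, so the figured bass is 65.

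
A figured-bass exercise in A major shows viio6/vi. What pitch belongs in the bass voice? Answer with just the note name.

G#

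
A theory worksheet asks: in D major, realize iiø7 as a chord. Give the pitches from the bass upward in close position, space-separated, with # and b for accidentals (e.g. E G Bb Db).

Scale degree 2 in D major is E; here the chord built on it is altered to a half-diminished seventh chord. iiø7 is the half-diminished supertonic seventh, borrowed from the parallel minor.
So the chord is E-G-Bb-D, a half-diminished seventh chord.

E G Bb D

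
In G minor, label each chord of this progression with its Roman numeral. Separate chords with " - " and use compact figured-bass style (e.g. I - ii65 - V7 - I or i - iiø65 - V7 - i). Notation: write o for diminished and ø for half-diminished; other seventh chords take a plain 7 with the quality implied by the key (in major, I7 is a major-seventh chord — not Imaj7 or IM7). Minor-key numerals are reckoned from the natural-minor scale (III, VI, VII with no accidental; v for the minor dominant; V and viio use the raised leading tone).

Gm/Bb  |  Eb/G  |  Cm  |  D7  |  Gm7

i6 - VI6 - iv - V7 - i7

Gm/Bb: root G is the tonic; minor triad there is i6.
Eb/G has root Eb, degree 6 in G minor, so VI6.
Cm: root C is the subdominant; minor triad there is iv.
D7: root D is the dominant; dominant seventh chord there is V7.
Gm7: minor seventh chord on G = scale degree 1 → i7.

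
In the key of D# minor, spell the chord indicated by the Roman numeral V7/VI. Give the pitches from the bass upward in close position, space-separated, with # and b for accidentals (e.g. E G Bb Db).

The slash means an applied dominant: we want the dominant of VI. In D# minor, VI is B major, and its dominant is built on F#.
Building a dominant seventh chord on F# gives F#-A#-C#-E.

F# A# C# E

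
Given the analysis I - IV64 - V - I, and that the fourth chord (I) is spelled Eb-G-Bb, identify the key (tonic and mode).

Eb major

The anchor chord is a major triad on Eb, labeled I.
If Eb is scale degree 1 and the mode makes that degree carry a major triad, the tonic is Eb and the mode is major.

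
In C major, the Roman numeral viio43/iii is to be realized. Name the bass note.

A

The applied chord viio43/iii is rooted on D#: D#-F#-A-C.
The figure 43 means second inversion — the fifth is in the bass.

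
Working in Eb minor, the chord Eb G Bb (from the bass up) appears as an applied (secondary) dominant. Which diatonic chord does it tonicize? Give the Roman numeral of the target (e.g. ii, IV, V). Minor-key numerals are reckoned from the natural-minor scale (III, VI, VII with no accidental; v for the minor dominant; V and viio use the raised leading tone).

The chord is a major triad on Eb.
A dominant resolves down a perfect fifth: Eb → Ab. In Eb minor, Ab is scale degree 4, i.e. iv.

iv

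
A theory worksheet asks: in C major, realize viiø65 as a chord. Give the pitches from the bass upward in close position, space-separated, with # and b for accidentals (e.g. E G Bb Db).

D F A B

The numeral's case and figure indicate a half-diminished seventh chord. In C major its root, the leading tone, is B.
That chord is spelled B-D-F-A.
The figured bass 65 indicates first inversion, placing the third (D) in the bass: D-F-A-B.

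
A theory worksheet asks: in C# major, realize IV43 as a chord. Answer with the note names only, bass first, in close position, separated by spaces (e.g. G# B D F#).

The numeral's case and figure indicate a major seventh chord. In C# major its root, the fourth degree, is F#.
That chord is spelled F#-A#-C#-E#.
With the 43 figure the chord is in second inversion; from the bass C# upward in close position it reads C#-E#-F#-A#.

C# E# F# A#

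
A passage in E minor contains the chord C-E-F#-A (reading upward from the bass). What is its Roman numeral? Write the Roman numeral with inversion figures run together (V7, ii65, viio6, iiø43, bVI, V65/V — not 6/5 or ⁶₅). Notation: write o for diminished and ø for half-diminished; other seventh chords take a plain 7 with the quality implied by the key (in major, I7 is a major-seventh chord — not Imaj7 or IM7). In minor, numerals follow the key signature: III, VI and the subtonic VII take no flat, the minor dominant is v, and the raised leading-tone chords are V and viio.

iiø43

Stacked in thirds the chord is F#-A-C-E: a half-diminished seventh chord on F#.
In E minor, F# is the supertonic; the diatonic half-diminished seventh chord there is iiø7.
With C in the bass the chord is in second inversion, so the figured bass is 43.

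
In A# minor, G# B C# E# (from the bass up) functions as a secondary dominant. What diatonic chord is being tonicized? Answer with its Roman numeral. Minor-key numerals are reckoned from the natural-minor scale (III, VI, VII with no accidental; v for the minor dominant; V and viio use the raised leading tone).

VI

The chord is a dominant seventh chord on C#.
A dominant resolves down a perfect fifth: C# → F#. In A# minor, F# is scale degree 6, i.e. VI.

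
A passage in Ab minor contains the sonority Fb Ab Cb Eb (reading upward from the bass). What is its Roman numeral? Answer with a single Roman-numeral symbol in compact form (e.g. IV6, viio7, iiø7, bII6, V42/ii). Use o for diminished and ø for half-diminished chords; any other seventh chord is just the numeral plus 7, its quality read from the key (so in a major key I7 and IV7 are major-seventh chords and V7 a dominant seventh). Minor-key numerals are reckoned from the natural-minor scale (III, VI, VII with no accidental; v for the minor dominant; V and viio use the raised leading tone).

VI7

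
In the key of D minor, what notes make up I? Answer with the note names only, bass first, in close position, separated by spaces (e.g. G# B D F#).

D F# A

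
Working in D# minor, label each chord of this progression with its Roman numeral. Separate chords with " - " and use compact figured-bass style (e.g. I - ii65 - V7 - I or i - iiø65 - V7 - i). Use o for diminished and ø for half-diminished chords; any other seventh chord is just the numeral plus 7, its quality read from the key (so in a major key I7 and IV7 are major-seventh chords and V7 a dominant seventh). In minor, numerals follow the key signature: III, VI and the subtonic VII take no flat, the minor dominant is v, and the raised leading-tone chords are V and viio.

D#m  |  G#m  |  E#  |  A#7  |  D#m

D#m has root D#, degree 1 in D# minor, so i.
G#m has root G#, degree 4 in D# minor, so iv.
E#: a major triad on E#, the applied dominant of V → V/V.
A#7 has root A#, degree 5 in D# minor, so V7.
D#m has root D#, degree 1 in D# minor, so i.

i - iv - V/V - V7 - i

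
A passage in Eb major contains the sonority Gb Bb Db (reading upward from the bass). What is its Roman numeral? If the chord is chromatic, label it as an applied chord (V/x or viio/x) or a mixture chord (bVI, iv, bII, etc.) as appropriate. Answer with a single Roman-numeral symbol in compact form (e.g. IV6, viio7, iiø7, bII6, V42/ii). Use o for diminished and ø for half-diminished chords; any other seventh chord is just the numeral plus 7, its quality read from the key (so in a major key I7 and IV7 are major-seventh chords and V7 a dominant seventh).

bIII

Stacked in thirds the chord is Gb-Bb-Db: a major triad on Gb.
Gb is the lowered third degree of Eb major (diatonic 3 would be G). This is a major triad on the lowered third degree, borrowed from the parallel minor.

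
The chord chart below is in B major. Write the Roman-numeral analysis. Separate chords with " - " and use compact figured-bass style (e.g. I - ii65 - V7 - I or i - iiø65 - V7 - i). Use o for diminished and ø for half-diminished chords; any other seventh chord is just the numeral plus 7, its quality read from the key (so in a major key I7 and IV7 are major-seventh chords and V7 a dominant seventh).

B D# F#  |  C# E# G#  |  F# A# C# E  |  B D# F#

I - V/V - V7 - I

B-D#-F#: root B is the tonic; major triad there is I.
C#-E#-G#: chromatic; C# is V of V, so V/V.
F#-A#-C#-E: root F# is the dominant; dominant seventh chord there is V7.
B-D#-F#: root B is the tonic; major triad there is I.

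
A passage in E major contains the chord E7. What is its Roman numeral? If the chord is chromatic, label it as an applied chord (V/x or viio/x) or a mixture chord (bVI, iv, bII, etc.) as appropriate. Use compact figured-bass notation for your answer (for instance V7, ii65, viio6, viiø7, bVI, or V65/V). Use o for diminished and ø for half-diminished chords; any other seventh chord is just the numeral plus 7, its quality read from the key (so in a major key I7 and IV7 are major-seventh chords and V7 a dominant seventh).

The pitches E-G#-B-D form a dominant seventh chord rooted on E.
E is not a diatonic chord root with this quality in E major, but it lies a perfect fifth above A (IV), so the chord functions as an applied dominant of IV.

V7/IV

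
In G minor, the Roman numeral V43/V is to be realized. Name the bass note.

The applied chord V43/V is rooted on A: A-C#-E-G.
The figure 43 means second inversion — the fifth is in the bass.

E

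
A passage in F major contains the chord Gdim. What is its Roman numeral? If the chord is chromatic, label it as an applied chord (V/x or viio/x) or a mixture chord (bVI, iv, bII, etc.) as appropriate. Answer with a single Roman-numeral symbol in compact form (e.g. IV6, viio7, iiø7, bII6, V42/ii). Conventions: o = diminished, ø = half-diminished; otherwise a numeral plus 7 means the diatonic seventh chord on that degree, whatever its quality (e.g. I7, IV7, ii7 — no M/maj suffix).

Stacked in thirds the chord is G-Bb-Db: a diminished triad on G.
G is the second degree of F major. This is the diminished supertonic triad, borrowed from the parallel minor.

iio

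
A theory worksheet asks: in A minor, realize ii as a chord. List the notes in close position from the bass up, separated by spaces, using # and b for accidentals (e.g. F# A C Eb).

B D F#

ii is the minor supertonic, borrowed from the parallel major (the Dorian ii). In A minor that root is B.
So the chord is B-D-F#, a minor triad.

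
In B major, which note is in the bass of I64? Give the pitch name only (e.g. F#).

F#

I in B major has root B; the chord is B-D#-F#.
The figure 64 means second inversion — the fifth is in the bass.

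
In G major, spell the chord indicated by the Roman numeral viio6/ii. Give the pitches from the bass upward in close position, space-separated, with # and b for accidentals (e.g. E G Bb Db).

viio6/ii is a secondary leading-tone chord. The target ii is A in G major; the applied chord is rooted a semitone below, on G#.
Building a diminished triad on G# gives G#-B-D.
The figured bass 6 indicates first inversion, placing the third (B) in the bass: B-D-G#.

B D G#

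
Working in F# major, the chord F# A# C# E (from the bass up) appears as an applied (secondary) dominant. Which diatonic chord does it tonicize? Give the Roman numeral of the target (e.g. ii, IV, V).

IV

The chord is a dominant seventh chord on F#.
A dominant resolves down a perfect fifth: F# → B. In F# major, B is scale degree 4, i.e. IV.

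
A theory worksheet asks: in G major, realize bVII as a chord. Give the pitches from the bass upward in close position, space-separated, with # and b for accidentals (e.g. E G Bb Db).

F A C

Scale degree 7 in G major is F#; lowering it a half step gives F. bVII is a major triad on the lowered seventh degree (the subtonic), borrowed from the parallel minor.
So the chord is F-A-C.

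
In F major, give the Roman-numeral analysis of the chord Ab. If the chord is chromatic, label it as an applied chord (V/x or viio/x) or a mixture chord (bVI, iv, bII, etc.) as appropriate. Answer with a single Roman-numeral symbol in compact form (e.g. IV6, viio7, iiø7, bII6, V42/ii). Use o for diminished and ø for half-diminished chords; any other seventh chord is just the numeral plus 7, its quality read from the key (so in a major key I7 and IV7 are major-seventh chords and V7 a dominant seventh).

Stacked in thirds the chord is Ab-C-Eb: a major triad on Ab.
Ab is the lowered third degree of F major (diatonic 3 would be A). This is a major triad on the lowered third degree, borrowed from the parallel minor.

bIII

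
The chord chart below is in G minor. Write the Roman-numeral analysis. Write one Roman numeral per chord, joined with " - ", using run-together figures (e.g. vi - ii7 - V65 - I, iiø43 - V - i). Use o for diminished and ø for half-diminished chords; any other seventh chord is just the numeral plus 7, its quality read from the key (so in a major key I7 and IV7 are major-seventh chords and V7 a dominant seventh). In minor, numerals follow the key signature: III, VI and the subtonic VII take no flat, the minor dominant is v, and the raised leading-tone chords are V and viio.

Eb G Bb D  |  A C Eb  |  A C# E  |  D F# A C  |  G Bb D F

VI7 - iio - V/V - V7 - i7

Eb-G-Bb-D: major seventh chord on Eb = scale degree 6 → VI7.
A-C-Eb: root A is the supertonic; diminished triad there is iio.
A-C#-E: chromatic; A is V of V, so V/V.
D-F#-A-C: dominant seventh chord on D = scale degree 5 → V7.
G-Bb-D-F has root G, degree 1 in G minor, so i7.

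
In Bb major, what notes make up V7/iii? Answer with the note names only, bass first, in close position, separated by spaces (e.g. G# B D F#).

A C# E G

The slash means an applied dominant: we want the dominant of iii. In Bb major, iii is D minor, and its dominant is built on A.
Building a dominant seventh chord on A gives A-C#-E-G.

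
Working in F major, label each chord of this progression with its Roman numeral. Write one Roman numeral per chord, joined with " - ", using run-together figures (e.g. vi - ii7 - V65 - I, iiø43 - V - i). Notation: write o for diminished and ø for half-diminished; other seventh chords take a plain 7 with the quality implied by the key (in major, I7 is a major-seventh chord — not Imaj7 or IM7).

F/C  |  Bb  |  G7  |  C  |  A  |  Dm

F/C has root F, degree 1 in F major, so I64.
Bb: root Bb is the subdominant; major triad there is IV.
G7: a dominant seventh chord on G, the applied dominant of V → V7/V.
C: root C is the dominant; major triad there is V.
A is the secondary dominant of vi (major triad on A): V/vi.
Dm: minor triad on D = scale degree 6 → vi.

I64 - IV - V7/V - V - V/vi - vi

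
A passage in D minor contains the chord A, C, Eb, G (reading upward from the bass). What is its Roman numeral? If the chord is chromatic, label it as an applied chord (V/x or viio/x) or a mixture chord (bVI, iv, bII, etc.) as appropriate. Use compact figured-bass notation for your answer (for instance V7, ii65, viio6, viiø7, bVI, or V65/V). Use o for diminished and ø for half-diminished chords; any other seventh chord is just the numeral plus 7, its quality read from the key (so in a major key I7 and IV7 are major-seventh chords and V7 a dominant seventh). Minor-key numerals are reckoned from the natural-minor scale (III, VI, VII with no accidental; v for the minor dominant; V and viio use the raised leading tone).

viiø7/VI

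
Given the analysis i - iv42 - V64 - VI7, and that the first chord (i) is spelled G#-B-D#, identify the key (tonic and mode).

i is given as G#-B-D# — a minor triad with root G#.
If G# is scale degree 1 and the mode makes that degree carry a minor triad, the tonic is G# and the mode is minor.

G# minor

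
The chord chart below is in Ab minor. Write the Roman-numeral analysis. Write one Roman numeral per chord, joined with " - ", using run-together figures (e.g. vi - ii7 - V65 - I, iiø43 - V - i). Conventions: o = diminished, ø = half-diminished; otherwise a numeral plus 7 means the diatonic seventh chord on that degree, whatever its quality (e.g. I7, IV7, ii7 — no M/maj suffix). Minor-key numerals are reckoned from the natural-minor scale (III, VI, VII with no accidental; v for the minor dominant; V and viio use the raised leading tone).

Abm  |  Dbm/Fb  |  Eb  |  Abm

Abm: root Ab is the tonic; minor triad there is i.
Dbm/Fb has root Db, degree 4 in Ab minor, so iv6.
Eb has root Eb, degree 5 in Ab minor, so V.
Abm has root Ab, degree 1 in Ab minor, so i.

i - iv6 - V - i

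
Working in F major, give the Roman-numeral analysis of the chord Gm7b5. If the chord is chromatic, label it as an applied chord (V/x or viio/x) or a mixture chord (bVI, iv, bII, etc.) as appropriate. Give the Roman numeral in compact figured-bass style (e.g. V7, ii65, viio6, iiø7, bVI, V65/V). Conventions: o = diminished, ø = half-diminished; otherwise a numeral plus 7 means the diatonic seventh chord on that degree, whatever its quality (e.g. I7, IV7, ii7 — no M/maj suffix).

iiø7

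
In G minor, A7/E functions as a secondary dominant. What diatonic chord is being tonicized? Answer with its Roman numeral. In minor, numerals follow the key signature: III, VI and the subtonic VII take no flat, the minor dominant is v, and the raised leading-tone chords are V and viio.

The chord is a dominant seventh chord on A.
A dominant resolves down a perfect fifth: A → D. In G minor, D is scale degree 5, i.e. V.

V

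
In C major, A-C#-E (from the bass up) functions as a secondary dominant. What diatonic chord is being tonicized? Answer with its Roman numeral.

The chord is a major triad on A.
A dominant resolves down a perfect fifth: A → D. In C major, D is scale degree 2, i.e. ii.

ii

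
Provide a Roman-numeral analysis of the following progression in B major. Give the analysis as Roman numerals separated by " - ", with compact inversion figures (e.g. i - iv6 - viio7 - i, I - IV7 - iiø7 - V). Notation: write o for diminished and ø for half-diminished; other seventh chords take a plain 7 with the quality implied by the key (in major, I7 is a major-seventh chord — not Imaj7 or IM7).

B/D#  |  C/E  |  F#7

B/D#: root B is the tonic; major triad there is I6.
C/E: C with this quality isn't in the key; a major triad on b2 is the Neapolitan sixth, bII6 (third, E, in the bass — hence the 6).
F#7: root F# is the dominant; dominant seventh chord there is V7.

I6 - bII6 - V7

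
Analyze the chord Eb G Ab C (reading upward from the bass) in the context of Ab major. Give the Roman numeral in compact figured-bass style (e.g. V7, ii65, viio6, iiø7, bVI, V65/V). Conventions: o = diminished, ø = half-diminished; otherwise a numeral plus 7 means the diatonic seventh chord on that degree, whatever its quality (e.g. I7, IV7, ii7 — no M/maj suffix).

I43

The pitches Ab-C-Eb-G form a major seventh chord rooted on Ab.
In Ab major, Ab is the tonic; the diatonic major seventh chord there is I7.
With Eb in the bass the chord is in second inversion, so the figured bass is 43.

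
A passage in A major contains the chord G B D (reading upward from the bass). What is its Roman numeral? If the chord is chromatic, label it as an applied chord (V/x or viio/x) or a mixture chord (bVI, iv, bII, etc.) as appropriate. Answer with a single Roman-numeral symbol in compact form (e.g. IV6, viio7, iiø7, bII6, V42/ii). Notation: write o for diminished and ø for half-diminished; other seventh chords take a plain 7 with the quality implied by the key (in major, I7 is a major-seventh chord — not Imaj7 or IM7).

bVII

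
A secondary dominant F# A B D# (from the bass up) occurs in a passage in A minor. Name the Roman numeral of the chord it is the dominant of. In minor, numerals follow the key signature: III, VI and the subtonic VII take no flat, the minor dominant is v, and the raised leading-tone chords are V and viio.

The chord is a dominant seventh chord on B.
A dominant resolves down a perfect fifth: B → E. In A minor, E is scale degree 5, i.e. V.

V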